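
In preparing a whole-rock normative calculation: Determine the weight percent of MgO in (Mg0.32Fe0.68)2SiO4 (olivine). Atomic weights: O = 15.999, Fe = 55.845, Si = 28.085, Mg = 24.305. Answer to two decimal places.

14.05 wt%

Molar mass of (Mg0.32Fe0.68)2SiO4 = 0.64*24.305 + 1.36*55.845 + 1*28.085 + 4*15.999 = 183.585 g/mol.
Each formula unit contains 0.64 Mg, equivalent to 0.64/1 = 0.6400 mol MgO.
M(MgO) = 1×24.305 + 1×15.999 = 40.304 g/mol.
Mass of MgO per formula unit = 0.6400 × 40.304 = 25.795 g.
MgO wt% = 25.795 / 183.585 × 100 = 14.05%.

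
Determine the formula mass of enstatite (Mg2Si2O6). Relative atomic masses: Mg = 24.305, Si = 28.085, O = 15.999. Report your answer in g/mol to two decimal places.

200.77 g/mol

M = 2×24.305 + 2×28.085 + 6×15.999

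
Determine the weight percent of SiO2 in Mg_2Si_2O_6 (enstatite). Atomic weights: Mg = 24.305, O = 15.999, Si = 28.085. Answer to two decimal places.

59.85 wt%

Formula mass = 200.774 g/mol.
2 Si → 2.0000 mol SiO2 per formula unit; M(SiO2) = 60.083, so SiO2 mass = 120.166 g.
120.166/200.774 × 100 = 59.85 wt%.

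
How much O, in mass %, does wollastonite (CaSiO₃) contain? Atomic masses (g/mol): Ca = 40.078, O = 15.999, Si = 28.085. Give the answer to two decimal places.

M(CaSiO₃) = 116.160 g/mol.
O contributes 3 × 15.999 = 47.997 g per mole.
47.997/116.160 = 0.4132 → 41.32%.

41.32 mass %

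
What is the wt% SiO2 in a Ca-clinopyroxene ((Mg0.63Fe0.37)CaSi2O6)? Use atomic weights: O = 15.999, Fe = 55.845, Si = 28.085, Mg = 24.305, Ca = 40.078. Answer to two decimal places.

Molar mass of (Mg0.63Fe0.37)CaSi2O6 = 0.63×24.305 + 0.37×55.845 + 1×40.078 + 2×28.085 + 6×15.999 = 228.217 g/mol.
Each formula unit contains 2 Si, equivalent to 2/1 = 2.0000 mol SiO2.
M(SiO2) = 1×28.085 + 2×15.999 = 60.083 g/mol.
Mass of SiO2 per formula unit = 2.0000 × 60.083 = 120.166 g.
SiO2 wt% = 120.166 / 228.217 × 100 = 52.65%.

52.65 wt%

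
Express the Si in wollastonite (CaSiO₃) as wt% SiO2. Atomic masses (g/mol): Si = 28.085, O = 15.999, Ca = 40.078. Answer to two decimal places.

M(CaSiO₃) = 116.160 g/mol; M(SiO2) = 60.083 g/mol.
Moles SiO2 per formula unit = 1 Si ÷ 1 = 1.0000.
SiO2 fraction = (1.0000 × 60.083) / 116.160 = 60.083/116.160 = 0.5172.

51.72 wt%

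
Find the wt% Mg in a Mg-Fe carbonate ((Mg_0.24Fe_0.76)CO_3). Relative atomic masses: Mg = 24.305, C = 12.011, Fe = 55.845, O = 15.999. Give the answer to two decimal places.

Formula mass = 0.24*24.305 + 0.76*55.845 + 1*12.011 + 3*15.999 = 108.283 g/mol, of which 5.833 g is Mg.
So Mg makes up 5.833/108.283 = 0.0539 of the mass, i.e. 5.39%.

5.39 weight percent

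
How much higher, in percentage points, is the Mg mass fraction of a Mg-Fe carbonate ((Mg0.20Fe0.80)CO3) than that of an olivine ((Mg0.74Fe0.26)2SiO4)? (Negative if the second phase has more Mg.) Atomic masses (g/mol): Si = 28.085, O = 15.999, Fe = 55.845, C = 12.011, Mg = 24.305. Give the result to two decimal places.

M((Mg0.20Fe0.80)CO3) = 109.545 g/mol, so wt% Mg = 4.861/109.545 × 100 = 4.44%.
M((Mg0.74Fe0.26)2SiO4) = 157.092 g/mol, so wt% Mg = 35.971/157.092 × 100 = 22.90%.
4.44 − 22.90 = -18.46 pp.

-18.46 percentage points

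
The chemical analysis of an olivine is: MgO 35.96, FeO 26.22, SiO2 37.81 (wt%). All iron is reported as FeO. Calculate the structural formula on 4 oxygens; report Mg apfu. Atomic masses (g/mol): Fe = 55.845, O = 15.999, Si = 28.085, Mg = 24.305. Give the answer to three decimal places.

MgO (M=40.304): mol = 0.89222; Mg = 0.89222, O = 0.89222.
FeO (M=71.844): mol = 0.36496; Fe = 0.36496, O = 0.36496.
SiO2 (M=60.083): mol = 0.62930; Si = 0.62930, O = 1.25860.
ΣO = 2.51578; factor = 4/ΣO = 1.58996.
Mg apfu = 0.89222 × 1.58996 = 1.419.

1.419 Mg apfu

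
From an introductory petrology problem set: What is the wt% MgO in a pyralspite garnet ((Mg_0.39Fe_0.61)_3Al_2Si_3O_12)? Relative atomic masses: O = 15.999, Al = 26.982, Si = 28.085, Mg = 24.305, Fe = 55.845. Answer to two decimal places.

10.23 wt%

M((Mg_0.39Fe_0.61)_3Al_2Si_3O_12) = 460.840 g/mol; M(MgO) = 40.304 g/mol.
Moles MgO per formula unit = 1.17 Mg ÷ 1 = 1.1700.
MgO fraction = (1.1700 × 40.304) / 460.840 = 47.156/460.840 = 0.1023.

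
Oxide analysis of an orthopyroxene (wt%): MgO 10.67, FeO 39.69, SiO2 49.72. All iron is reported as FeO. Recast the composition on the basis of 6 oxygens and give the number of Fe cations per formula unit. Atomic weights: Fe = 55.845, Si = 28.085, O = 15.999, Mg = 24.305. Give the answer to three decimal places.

MgO (M=40.304): mol = 0.26474; Mg = 0.26474, O = 0.26474.
FeO (M=71.844): mol = 0.55245; Fe = 0.55245, O = 0.55245.
SiO2 (M=60.083): mol = 0.82752; Si = 0.82752, O = 1.65504.
ΣO = 2.47223; factor = 6/ΣO = 2.42696.
Fe apfu = 0.55245 × 2.42696 = 1.341.

1.341 Fe apfu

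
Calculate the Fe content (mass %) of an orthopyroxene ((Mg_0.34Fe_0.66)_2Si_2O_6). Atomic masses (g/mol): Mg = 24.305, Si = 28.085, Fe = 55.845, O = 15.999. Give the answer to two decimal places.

Molar mass of (Mg_0.34Fe_0.66)_2Si_2O_6: 0.68×24.305 + 1.32×55.845 + 2×28.085 + 6×15.999 = 242.407 g/mol.
Mass of Fe per formula unit: 1.32 × 55.845 = 73.715 g.
Weight fraction Fe = 73.715 / 242.407 = 0.3041.

30.41 mass %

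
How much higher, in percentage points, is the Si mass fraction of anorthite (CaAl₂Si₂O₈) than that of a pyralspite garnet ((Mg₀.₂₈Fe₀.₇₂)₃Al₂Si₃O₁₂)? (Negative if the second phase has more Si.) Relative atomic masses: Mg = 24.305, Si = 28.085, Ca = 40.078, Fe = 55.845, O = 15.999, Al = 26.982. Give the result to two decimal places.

2.31 percentage points

Si in CaAl₂Si₂O₈: molar mass 278.204 g/mol; 2×28.085 = 56.170 g → 20.19 wt%.
Si in (Mg₀.₂₈Fe₀.₇₂)₃Al₂Si₃O₁₂: molar mass 471.248 g/mol; 3×28.085 = 84.255 g → 17.88 wt%.
Difference = 20.19 − 17.88 = 2.31 percentage points.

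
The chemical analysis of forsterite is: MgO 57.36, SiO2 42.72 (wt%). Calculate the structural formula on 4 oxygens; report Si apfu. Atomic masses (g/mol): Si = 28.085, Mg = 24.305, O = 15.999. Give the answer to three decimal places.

1.000 Si apfu

57.36 wt% MgO ÷ 40.304 g/mol = 1.42318 mol, giving 1.42318 Mg and 1.42318 O.
42.72 wt% SiO2 ÷ 60.083 g/mol = 0.71102 mol, giving 0.71102 Si and 1.42204 O.
Oxygen sums to 2.84522; scaling by 4/2.84522 = 1.40587 puts the formula on 4 O.
Si: 0.71102 × 1.40587 = 1.000 atoms per formula unit.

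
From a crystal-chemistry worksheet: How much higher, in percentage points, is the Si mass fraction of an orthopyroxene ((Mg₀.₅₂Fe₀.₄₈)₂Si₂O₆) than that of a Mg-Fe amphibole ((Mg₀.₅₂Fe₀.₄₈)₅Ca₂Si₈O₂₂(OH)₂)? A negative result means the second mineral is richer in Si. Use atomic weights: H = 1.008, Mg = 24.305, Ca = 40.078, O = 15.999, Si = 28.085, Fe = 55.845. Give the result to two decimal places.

-0.99 percentage points

First mineral: 56.170 g Si in 231.052 g formula = 24.31 wt% Si.
Second mineral: 224.680 g Si in 888.049 g formula = 25.30 wt% Si.
24.31% − 25.30% gives a difference of -0.99 percentage points.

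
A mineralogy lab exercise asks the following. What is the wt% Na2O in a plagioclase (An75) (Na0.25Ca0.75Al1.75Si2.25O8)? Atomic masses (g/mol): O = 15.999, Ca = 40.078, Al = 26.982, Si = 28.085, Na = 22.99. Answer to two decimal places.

2.83 wt%

M(Na0.25Ca0.75Al1.75Si2.25O8) = 274.208 g/mol; M(Na2O) = 61.979 g/mol.
Moles Na2O per formula unit = 0.25 Na ÷ 2 = 0.1250.
Na2O fraction = (0.1250 × 61.979) / 274.208 = 7.747/274.208 = 0.0283.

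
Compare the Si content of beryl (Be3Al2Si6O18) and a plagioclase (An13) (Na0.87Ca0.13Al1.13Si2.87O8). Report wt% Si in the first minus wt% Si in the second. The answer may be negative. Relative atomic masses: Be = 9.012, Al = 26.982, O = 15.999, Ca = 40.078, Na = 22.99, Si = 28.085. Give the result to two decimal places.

0.85 percentage points

Si in Be3Al2Si6O18: molar mass 537.492 g/mol; 6×28.085 = 168.510 g → 31.35 wt%.
Si in Na0.87Ca0.13Al1.13Si2.87O8: molar mass 264.297 g/mol; 2.87×28.085 = 80.604 g → 30.50 wt%.
Difference = 31.35 − 30.50 = 0.85 percentage points.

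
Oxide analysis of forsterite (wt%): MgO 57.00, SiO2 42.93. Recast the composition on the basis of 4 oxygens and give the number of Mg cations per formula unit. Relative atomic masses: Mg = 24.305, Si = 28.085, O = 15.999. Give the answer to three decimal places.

1.990 Mg apfu

MgO: 57.00/40.304 = 1.41425 mol → 1.41425 mol Mg, 1.41425 mol O.
SiO2: 42.93/60.083 = 0.71451 mol → 0.71451 mol Si, 1.42902 mol O.
Total oxygen = 2.84327 mol. Normalization factor = 4/2.84327 = 1.40683.
Mg per 4 O = 1.41425 × 1.40683 = 1.990.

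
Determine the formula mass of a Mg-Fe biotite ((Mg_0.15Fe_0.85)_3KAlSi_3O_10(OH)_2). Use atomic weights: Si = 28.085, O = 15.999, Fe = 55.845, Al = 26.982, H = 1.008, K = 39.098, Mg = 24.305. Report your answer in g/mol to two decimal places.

The formula mass is the sum 0.45(24.305) + 2.55(55.845) + 1(39.098) + 1(26.982) + 3(28.085) + 12(15.999) + 2(1.008).

497.68 g/mol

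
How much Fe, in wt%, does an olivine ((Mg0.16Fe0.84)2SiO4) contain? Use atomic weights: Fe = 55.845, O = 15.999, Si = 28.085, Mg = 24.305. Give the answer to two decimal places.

Formula mass = 0.32·24.305 + 1.68·55.845 + 1·28.085 + 4·15.999 = 193.678 g/mol, of which 93.820 g is Fe.
So Fe makes up 93.820/193.678 = 0.4844 of the mass, i.e. 48.44%.

48.44 wt%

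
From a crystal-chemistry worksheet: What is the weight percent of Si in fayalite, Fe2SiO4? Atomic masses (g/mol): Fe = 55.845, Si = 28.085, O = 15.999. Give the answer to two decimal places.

13.78 wt%

M(Fe2SiO4) = 203.771 g/mol.
Si contributes 1 × 28.085 = 28.085 g per mole.
28.085/203.771 = 0.1378 → 13.78%.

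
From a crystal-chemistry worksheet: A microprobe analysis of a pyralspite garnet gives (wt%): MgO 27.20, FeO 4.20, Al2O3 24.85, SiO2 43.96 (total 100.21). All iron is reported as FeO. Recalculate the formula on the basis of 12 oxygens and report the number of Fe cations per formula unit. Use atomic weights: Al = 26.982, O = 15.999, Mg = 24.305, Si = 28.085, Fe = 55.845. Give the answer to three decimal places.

0.240 Fe apfu

27.20 wt% MgO ÷ 40.304 g/mol = 0.67487 mol, giving 0.67487 Mg and 0.67487 O.
4.20 wt% FeO ÷ 71.844 g/mol = 0.05846 mol, giving 0.05846 Fe and 0.05846 O.
24.85 wt% Al2O3 ÷ 101.961 g/mol = 0.24372 mol, giving 0.48744 Al and 0.73116 O.
43.96 wt% SiO2 ÷ 60.083 g/mol = 0.73165 mol, giving 0.73165 Si and 1.46330 O.
Oxygen sums to 2.92779; scaling by 12/2.92779 = 4.09865 puts the formula on 12 O.
Fe: 0.05846 × 4.09865 = 0.240 atoms per formula unit.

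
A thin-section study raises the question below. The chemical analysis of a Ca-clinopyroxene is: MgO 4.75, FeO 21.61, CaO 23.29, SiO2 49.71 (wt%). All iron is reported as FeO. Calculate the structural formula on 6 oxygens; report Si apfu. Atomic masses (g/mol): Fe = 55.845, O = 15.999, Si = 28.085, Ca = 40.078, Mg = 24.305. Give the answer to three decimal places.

4.75 wt% MgO ÷ 40.304 g/mol = 0.11785 mol, giving 0.11785 Mg and 0.11785 O.
21.61 wt% FeO ÷ 71.844 g/mol = 0.30079 mol, giving 0.30079 Fe and 0.30079 O.
23.29 wt% CaO ÷ 56.077 g/mol = 0.41532 mol, giving 0.41532 Ca and 0.41532 O.
49.71 wt% SiO2 ÷ 60.083 g/mol = 0.82736 mol, giving 0.82736 Si and 1.65472 O.
Oxygen sums to 2.48868; scaling by 6/2.48868 = 2.41092 puts the formula on 6 O.
Si: 0.82736 × 2.41092 = 1.995 atoms per formula unit.

1.995 Si apfu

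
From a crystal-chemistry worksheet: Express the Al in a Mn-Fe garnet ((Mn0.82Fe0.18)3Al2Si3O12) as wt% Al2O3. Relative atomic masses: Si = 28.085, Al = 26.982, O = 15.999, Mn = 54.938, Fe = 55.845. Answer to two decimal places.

20.58 wt%

Formula mass = 495.511 g/mol.
2 Al → 1.0000 mol Al2O3 per formula unit; M(Al2O3) = 101.961, so Al2O3 mass = 101.961 g.
101.961/495.511 × 100 = 20.58 wt%.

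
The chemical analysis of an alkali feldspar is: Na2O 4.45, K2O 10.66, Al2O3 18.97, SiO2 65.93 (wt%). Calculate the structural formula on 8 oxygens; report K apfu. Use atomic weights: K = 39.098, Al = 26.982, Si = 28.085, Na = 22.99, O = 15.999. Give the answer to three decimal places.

0.616 K apfu

4.45 wt% Na2O ÷ 61.979 g/mol = 0.07180 mol, giving 0.14360 Na and 0.07180 O.
10.66 wt% K2O ÷ 94.195 g/mol = 0.11317 mol, giving 0.22634 K and 0.11317 O.
18.97 wt% Al2O3 ÷ 101.961 g/mol = 0.18605 mol, giving 0.37210 Al and 0.55815 O.
65.93 wt% SiO2 ÷ 60.083 g/mol = 1.09732 mol, giving 1.09732 Si and 2.19464 O.
Oxygen sums to 2.93776; scaling by 8/2.93776 = 2.72316 puts the formula on 8 O.
K: 0.22634 × 2.72316 = 0.616 atoms per formula unit.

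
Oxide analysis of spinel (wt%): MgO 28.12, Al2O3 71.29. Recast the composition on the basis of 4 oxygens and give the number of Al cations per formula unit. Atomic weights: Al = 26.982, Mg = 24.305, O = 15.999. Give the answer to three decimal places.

28.12 wt% MgO ÷ 40.304 g/mol = 0.69770 mol, giving 0.69770 Mg and 0.69770 O.
71.29 wt% Al2O3 ÷ 101.961 g/mol = 0.69919 mol, giving 1.39838 Al and 2.09757 O.
Oxygen sums to 2.79527; scaling by 4/2.79527 = 1.43099 puts the formula on 4 O.
Al: 1.39838 × 1.43099 = 2.001 atoms per formula unit.

2.001 Al apfu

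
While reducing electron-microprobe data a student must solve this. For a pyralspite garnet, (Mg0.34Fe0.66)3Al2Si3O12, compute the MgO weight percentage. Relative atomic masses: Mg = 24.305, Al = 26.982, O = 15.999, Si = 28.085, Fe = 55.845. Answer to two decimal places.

8.83 wt%

M((Mg0.34Fe0.66)3Al2Si3O12) = 465.571 g/mol; M(MgO) = 40.304 g/mol.
Moles MgO per formula unit = 1.02 Mg ÷ 1 = 1.0200.
MgO fraction = (1.0200 × 40.304) / 465.571 = 41.110/465.571 = 0.0883.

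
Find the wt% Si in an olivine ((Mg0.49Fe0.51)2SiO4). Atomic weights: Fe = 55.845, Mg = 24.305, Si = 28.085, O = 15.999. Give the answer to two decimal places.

16.25 mass %

Formula mass = 0.98·24.305 + 1.02·55.845 + 1·28.085 + 4·15.999 = 172.862 g/mol, of which 28.085 g is Si.
So Si makes up 28.085/172.862 = 0.1625 of the mass, i.e. 16.25%.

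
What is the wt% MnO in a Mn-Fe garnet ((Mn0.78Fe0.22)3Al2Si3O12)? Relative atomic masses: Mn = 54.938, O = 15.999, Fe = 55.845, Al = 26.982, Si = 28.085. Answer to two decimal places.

33.49 wt%

Formula mass = 495.620 g/mol.
2.34 Mn → 2.3400 mol MnO per formula unit; M(MnO) = 70.937, so MnO mass = 165.993 g.
165.993/495.620 × 100 = 33.49 wt%.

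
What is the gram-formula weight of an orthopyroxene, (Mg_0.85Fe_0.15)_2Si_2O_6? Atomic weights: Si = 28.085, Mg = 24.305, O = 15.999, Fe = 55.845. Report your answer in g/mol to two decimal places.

Mg: 1.70 × 24.305 = 41.3185
Fe: 0.30 × 55.845 = 16.7535
Si: 2 × 28.085 = 56.1700
O: 6 × 15.999 = 95.9940
Summing the contributions gives the formula mass.

210.24 g/mol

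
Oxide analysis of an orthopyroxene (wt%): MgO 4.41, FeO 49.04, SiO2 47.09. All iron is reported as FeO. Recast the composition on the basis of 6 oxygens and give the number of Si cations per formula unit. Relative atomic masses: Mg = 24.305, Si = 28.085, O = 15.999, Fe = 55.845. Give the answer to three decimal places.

1.993 Si apfu

MgO: 4.41/40.304 = 0.10942 mol → 0.10942 mol Mg, 0.10942 mol O.
FeO: 49.04/71.844 = 0.68259 mol → 0.68259 mol Fe, 0.68259 mol O.
SiO2: 47.09/60.083 = 0.78375 mol → 0.78375 mol Si, 1.56750 mol O.
Total oxygen = 2.35951 mol. Normalization factor = 6/2.35951 = 2.54290.
Si per 6 O = 0.78375 × 2.54290 = 1.993.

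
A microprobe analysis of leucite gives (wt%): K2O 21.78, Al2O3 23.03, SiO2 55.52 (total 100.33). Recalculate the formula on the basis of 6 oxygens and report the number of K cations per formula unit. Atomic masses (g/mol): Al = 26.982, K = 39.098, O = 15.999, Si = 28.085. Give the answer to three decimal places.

21.78 wt% K2O ÷ 94.195 g/mol = 0.23122 mol, giving 0.46244 K and 0.23122 O.
23.03 wt% Al2O3 ÷ 101.961 g/mol = 0.22587 mol, giving 0.45174 Al and 0.67761 O.
55.52 wt% SiO2 ÷ 60.083 g/mol = 0.92406 mol, giving 0.92406 Si and 1.84812 O.
Oxygen sums to 2.75695; scaling by 6/2.75695 = 2.17632 puts the formula on 6 O.
K: 0.46244 × 2.17632 = 1.006 atoms per formula unit.

1.006 K apfu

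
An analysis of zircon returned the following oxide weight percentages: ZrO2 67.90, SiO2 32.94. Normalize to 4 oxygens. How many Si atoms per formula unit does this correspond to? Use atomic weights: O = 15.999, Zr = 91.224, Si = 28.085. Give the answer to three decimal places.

0.997 Si apfu

ZrO2 (M=123.222): mol = 0.55104; Zr = 0.55104, O = 1.10208.
SiO2 (M=60.083): mol = 0.54824; Si = 0.54824, O = 1.09648.
ΣO = 2.19856; factor = 4/ΣO = 1.81937.
Si apfu = 0.54824 × 1.81937 = 0.997.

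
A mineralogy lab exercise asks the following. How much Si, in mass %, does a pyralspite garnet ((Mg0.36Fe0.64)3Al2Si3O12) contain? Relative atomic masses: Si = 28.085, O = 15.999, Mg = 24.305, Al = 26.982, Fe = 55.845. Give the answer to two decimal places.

18.17 mass %

Molar mass of (Mg0.36Fe0.64)3Al2Si3O12: 1.08*24.305 + 1.92*55.845 + 2*26.982 + 3*28.085 + 12*15.999 = 463.679 g/mol.
Mass of Si per formula unit: 3 × 28.085 = 84.255 g.
Weight fraction Si = 84.255 / 463.679 = 0.1817.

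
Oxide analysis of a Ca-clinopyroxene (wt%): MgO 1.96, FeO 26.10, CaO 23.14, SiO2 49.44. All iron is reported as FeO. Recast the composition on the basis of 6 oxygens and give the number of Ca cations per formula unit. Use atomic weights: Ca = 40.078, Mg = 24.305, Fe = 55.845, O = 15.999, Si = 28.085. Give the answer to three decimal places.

1.002 Ca apfu

MgO (M=40.304): mol = 0.04863; Mg = 0.04863, O = 0.04863.
FeO (M=71.844): mol = 0.36329; Fe = 0.36329, O = 0.36329.
CaO (M=56.077): mol = 0.41265; Ca = 0.41265, O = 0.41265.
SiO2 (M=60.083): mol = 0.82286; Si = 0.82286, O = 1.64572.
ΣO = 2.47029; factor = 6/ΣO = 2.42886.
Ca apfu = 0.41265 × 2.42886 = 1.002.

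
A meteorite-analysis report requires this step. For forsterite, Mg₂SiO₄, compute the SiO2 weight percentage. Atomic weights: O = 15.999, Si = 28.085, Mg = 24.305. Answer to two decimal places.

M(Mg₂SiO₄) = 140.691 g/mol; M(SiO2) = 60.083 g/mol.
Moles SiO2 per formula unit = 1 Si ÷ 1 = 1.0000.
SiO2 fraction = (1.0000 × 60.083) / 140.691 = 60.083/140.691 = 0.4271.

42.71 wt%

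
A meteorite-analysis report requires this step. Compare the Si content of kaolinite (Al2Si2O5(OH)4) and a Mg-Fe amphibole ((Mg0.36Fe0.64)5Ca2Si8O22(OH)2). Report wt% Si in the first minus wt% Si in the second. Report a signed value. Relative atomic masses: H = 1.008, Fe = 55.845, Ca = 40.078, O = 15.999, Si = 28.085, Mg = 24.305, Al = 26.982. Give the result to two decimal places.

Si in Al2Si2O5(OH)4: molar mass 258.157 g/mol; 2×28.085 = 56.170 g → 21.76 wt%.
Si in (Mg0.36Fe0.64)5Ca2Si8O22(OH)2: molar mass 913.281 g/mol; 8×28.085 = 224.680 g → 24.60 wt%.
Difference = 21.76 − 24.60 = -2.84 percentage points.

-2.84 percentage points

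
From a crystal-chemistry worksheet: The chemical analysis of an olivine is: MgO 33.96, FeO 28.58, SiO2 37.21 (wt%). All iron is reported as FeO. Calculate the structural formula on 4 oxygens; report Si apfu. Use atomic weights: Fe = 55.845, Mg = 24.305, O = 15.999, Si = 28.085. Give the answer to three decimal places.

MgO (M=40.304): mol = 0.84260; Mg = 0.84260, O = 0.84260.
FeO (M=71.844): mol = 0.39781; Fe = 0.39781, O = 0.39781.
SiO2 (M=60.083): mol = 0.61931; Si = 0.61931, O = 1.23862.
ΣO = 2.47903; factor = 4/ΣO = 1.61353.
Si apfu = 0.61931 × 1.61353 = 0.999.

0.999 Si apfu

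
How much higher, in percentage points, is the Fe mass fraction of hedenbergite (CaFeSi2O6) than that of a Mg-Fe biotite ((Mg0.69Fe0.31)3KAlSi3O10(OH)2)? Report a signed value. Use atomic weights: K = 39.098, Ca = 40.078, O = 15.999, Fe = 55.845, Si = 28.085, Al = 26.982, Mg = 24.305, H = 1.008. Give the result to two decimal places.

10.88 percentage points

First mineral: 55.845 g Fe in 248.087 g formula = 22.51 wt% Fe.
Second mineral: 51.936 g Fe in 446.586 g formula = 11.63 wt% Fe.
22.51% − 11.63% gives a difference of 10.88 percentage points.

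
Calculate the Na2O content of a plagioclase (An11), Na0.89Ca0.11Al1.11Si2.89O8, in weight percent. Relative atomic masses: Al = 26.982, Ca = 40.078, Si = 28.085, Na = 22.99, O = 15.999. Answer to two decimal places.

10.45 wt%

M(Na0.89Ca0.11Al1.11Si2.89O8) = 263.977 g/mol; M(Na2O) = 61.979 g/mol.
Moles Na2O per formula unit = 0.89 Na ÷ 2 = 0.4450.
Na2O fraction = (0.4450 × 61.979) / 263.977 = 27.581/263.977 = 0.1045.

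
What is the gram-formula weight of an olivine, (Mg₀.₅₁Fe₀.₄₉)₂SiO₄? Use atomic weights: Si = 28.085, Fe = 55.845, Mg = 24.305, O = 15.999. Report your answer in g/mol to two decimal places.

171.60 g/mol

The formula mass is the sum 1.02(24.305) + 0.98(55.845) + 1(28.085) + 4(15.999).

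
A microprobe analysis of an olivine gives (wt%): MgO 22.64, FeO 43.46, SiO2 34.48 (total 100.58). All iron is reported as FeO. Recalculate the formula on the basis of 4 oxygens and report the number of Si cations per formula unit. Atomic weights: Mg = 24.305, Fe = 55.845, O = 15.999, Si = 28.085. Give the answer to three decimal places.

0.992 Si apfu

22.64 wt% MgO ÷ 40.304 g/mol = 0.56173 mol, giving 0.56173 Mg and 0.56173 O.
43.46 wt% FeO ÷ 71.844 g/mol = 0.60492 mol, giving 0.60492 Fe and 0.60492 O.
34.48 wt% SiO2 ÷ 60.083 g/mol = 0.57387 mol, giving 0.57387 Si and 1.14774 O.
Oxygen sums to 2.31439; scaling by 4/2.31439 = 1.72832 puts the formula on 4 O.
Si: 0.57387 × 1.72832 = 0.992 atoms per formula unit.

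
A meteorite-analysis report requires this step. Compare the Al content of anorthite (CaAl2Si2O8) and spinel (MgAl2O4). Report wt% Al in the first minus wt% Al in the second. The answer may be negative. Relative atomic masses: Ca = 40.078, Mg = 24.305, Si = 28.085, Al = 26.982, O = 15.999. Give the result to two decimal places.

-18.53 percentage points

M(CaAl2Si2O8) = 278.204 g/mol, so wt% Al = 53.964/278.204 × 100 = 19.40%.
M(MgAl2O4) = 142.265 g/mol, so wt% Al = 53.964/142.265 × 100 = 37.93%.
19.40 − 37.93 = -18.53 pp.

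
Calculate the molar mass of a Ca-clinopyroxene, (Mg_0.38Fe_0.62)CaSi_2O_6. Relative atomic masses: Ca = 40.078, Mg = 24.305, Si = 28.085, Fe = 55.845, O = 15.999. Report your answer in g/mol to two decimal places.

236.10 g/mol

The formula mass is the sum 0.38*24.305 + 0.62*55.845 + 1*40.078 + 2*28.085 + 6*15.999.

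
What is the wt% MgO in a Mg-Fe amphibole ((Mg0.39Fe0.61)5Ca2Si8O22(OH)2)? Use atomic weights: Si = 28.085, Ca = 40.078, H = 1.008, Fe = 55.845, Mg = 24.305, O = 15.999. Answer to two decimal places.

8.65 wt%

Formula mass = 908.550 g/mol.
1.95 Mg → 1.9500 mol MgO per formula unit; M(MgO) = 40.304, so MgO mass = 78.593 g.
78.593/908.550 × 100 = 8.65 wt%.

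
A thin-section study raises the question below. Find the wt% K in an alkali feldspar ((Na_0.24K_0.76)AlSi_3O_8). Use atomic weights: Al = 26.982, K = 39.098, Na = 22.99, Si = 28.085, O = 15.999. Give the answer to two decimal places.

10.83 mass %

Molar mass of (Na_0.24K_0.76)AlSi_3O_8: 0.24×22.99 + 0.76×39.098 + 1×26.982 + 3×28.085 + 8×15.999 = 274.461 g/mol.
Mass of K per formula unit: 0.76 × 39.098 = 29.714 g.
Weight fraction K = 29.714 / 274.461 = 0.1083.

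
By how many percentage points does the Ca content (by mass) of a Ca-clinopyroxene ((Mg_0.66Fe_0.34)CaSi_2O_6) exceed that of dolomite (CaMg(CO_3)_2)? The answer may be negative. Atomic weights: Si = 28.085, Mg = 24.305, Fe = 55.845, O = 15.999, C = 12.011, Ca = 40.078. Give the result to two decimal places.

-4.10 percentage points

Ca in (Mg_0.66Fe_0.34)CaSi_2O_6: molar mass 227.271 g/mol; 1×40.078 = 40.078 g → 17.63 wt%.
Ca in CaMg(CO_3)_2: molar mass 184.399 g/mol; 1×40.078 = 40.078 g → 21.73 wt%.
Difference = 17.63 − 21.73 = -4.10 percentage points.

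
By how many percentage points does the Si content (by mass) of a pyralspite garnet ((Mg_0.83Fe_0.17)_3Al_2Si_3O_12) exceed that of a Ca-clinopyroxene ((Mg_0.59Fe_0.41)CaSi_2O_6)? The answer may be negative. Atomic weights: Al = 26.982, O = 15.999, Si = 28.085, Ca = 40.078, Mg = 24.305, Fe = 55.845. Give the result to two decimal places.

M((Mg_0.83Fe_0.17)_3Al_2Si_3O_12) = 419.207 g/mol, so wt% Si = 84.255/419.207 × 100 = 20.10%.
M((Mg_0.59Fe_0.41)CaSi_2O_6) = 229.478 g/mol, so wt% Si = 56.170/229.478 × 100 = 24.48%.
20.10 − 24.48 = -4.38 pp.

-4.38 percentage points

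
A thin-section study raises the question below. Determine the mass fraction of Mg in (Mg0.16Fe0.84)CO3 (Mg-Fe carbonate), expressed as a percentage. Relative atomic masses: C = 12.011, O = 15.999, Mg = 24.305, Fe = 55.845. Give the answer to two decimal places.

3.51 mass %

M((Mg0.16Fe0.84)CO3) = 110.807 g/mol.
Mg contributes 0.16 × 24.305 = 3.889 g per mole.
3.889/110.807 = 0.0351 → 3.51%.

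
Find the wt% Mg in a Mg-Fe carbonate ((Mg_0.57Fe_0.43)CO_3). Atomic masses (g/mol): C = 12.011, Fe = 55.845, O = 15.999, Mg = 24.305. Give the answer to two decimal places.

M((Mg_0.57Fe_0.43)CO_3) = 97.875 g/mol.
Mg contributes 0.57 × 24.305 = 13.854 g per mole.
13.854/97.875 = 0.1415 → 14.15%.

14.15 mass %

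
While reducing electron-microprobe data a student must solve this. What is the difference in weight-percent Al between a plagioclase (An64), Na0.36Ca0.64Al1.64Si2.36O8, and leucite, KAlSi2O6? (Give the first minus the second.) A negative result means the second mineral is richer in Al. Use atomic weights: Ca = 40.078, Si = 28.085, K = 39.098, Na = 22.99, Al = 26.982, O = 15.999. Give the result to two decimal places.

3.88 percentage points

M(Na0.36Ca0.64Al1.64Si2.36O8) = 272.449 g/mol, so wt% Al = 44.250/272.449 × 100 = 16.24%.
M(KAlSi2O6) = 218.244 g/mol, so wt% Al = 26.982/218.244 × 100 = 12.36%.
16.24 − 12.36 = 3.88 pp.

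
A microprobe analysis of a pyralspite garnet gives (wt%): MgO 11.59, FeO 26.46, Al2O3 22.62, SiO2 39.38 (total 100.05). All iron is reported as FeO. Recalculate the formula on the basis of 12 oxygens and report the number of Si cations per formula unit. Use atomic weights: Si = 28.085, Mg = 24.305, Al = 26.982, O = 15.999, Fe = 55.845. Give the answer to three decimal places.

11.59 wt% MgO ÷ 40.304 g/mol = 0.28756 mol, giving 0.28756 Mg and 0.28756 O.
26.46 wt% FeO ÷ 71.844 g/mol = 0.36830 mol, giving 0.36830 Fe and 0.36830 O.
22.62 wt% Al2O3 ÷ 101.961 g/mol = 0.22185 mol, giving 0.44370 Al and 0.66555 O.
39.38 wt% SiO2 ÷ 60.083 g/mol = 0.65543 mol, giving 0.65543 Si and 1.31086 O.
Oxygen sums to 2.63227; scaling by 12/2.63227 = 4.55880 puts the formula on 12 O.
Si: 0.65543 × 4.55880 = 2.988 atoms per formula unit.

2.988 Si apfu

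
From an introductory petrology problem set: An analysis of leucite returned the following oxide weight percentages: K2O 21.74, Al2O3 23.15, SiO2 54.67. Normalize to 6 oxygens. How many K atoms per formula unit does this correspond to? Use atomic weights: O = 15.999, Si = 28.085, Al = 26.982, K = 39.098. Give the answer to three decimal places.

1.014 K apfu

K2O: 21.74/94.195 = 0.23080 mol → 0.46160 mol K, 0.23080 mol O.
Al2O3: 23.15/101.961 = 0.22705 mol → 0.45410 mol Al, 0.68115 mol O.
SiO2: 54.67/60.083 = 0.90991 mol → 0.90991 mol Si, 1.81982 mol O.
Total oxygen = 2.73177 mol. Normalization factor = 6/2.73177 = 2.19638.
K per 6 O = 0.46160 × 2.19638 = 1.014.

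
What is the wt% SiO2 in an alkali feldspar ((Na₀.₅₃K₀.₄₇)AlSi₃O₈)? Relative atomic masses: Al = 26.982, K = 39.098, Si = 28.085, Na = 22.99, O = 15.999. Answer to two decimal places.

Formula mass = 269.790 g/mol.
3 Si → 3.0000 mol SiO2 per formula unit; M(SiO2) = 60.083, so SiO2 mass = 180.249 g.
180.249/269.790 × 100 = 66.81 wt%.

66.81 wt%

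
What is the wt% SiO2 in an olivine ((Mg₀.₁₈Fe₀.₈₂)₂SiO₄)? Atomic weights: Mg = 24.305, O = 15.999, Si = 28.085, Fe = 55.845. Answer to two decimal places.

Formula mass = 192.417 g/mol.
1 Si → 1.0000 mol SiO2 per formula unit; M(SiO2) = 60.083, so SiO2 mass = 60.083 g.
60.083/192.417 × 100 = 31.23 wt%.

31.23 wt%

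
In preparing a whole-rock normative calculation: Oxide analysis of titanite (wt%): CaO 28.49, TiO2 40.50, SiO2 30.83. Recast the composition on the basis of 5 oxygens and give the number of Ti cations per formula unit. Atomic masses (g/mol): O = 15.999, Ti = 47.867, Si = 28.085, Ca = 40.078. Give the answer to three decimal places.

CaO (M=56.077): mol = 0.50805; Ca = 0.50805, O = 0.50805.
TiO2 (M=79.865): mol = 0.50711; Ti = 0.50711, O = 1.01422.
SiO2 (M=60.083): mol = 0.51312; Si = 0.51312, O = 1.02624.
ΣO = 2.54851; factor = 5/ΣO = 1.96193.
Ti apfu = 0.50711 × 1.96193 = 0.995.

0.995 Ti apfu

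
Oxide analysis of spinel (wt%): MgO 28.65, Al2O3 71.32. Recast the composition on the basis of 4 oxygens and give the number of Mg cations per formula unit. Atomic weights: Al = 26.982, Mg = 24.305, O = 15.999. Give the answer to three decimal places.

1.012 Mg apfu

28.65 wt% MgO ÷ 40.304 g/mol = 0.71085 mol, giving 0.71085 Mg and 0.71085 O.
71.32 wt% Al2O3 ÷ 101.961 g/mol = 0.69948 mol, giving 1.39896 Al and 2.09844 O.
Oxygen sums to 2.80929; scaling by 4/2.80929 = 1.42385 puts the formula on 4 O.
Mg: 0.71085 × 1.42385 = 1.012 atoms per formula unit.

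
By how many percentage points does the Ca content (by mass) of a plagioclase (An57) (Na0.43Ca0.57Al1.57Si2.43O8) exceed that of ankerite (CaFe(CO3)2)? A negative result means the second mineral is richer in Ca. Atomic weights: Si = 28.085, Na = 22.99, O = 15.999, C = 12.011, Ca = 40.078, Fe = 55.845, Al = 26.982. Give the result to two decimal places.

M(Na0.43Ca0.57Al1.57Si2.43O8) = 271.330 g/mol, so wt% Ca = 22.844/271.330 × 100 = 8.42%.
M(CaFe(CO3)2) = 215.939 g/mol, so wt% Ca = 40.078/215.939 × 100 = 18.56%.
8.42 − 18.56 = -10.14 pp.

-10.14 percentage points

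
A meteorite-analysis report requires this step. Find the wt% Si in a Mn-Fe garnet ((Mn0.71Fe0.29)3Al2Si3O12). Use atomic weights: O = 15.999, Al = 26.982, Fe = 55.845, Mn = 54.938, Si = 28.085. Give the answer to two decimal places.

16.99 mass %

Formula mass = 2.13×54.938 + 0.87×55.845 + 2×26.982 + 3×28.085 + 12×15.999 = 495.810 g/mol, of which 84.255 g is Si.
So Si makes up 84.255/495.810 = 0.1699 of the mass, i.e. 16.99%.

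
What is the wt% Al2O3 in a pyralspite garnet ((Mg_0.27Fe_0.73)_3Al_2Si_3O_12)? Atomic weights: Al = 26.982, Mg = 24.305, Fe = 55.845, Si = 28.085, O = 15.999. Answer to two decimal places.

Formula mass = 472.195 g/mol.
2 Al → 1.0000 mol Al2O3 per formula unit; M(Al2O3) = 101.961, so Al2O3 mass = 101.961 g.
101.961/472.195 × 100 = 21.59 wt%.

21.59 wt%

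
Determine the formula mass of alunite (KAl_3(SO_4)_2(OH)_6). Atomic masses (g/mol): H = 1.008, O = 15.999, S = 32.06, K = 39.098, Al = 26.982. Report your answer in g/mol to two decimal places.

414.20 g/mol

M = 1×39.098 + 3×26.982 + 2×32.06 + 14×15.999 + 6×1.008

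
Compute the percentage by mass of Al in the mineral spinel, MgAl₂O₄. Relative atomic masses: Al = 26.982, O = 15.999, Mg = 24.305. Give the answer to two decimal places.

37.93 mass %

Formula mass = 1·24.305 + 2·26.982 + 4·15.999 = 142.265 g/mol, of which 53.964 g is Al.
So Al makes up 53.964/142.265 = 0.3793 of the mass, i.e. 37.93%.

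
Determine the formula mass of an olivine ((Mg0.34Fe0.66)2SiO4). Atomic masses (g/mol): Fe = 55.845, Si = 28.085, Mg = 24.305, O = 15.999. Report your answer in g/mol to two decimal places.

182.32 g/mol

M = 0.68(24.305) + 1.32(55.845) + 1(28.085) + 4(15.999)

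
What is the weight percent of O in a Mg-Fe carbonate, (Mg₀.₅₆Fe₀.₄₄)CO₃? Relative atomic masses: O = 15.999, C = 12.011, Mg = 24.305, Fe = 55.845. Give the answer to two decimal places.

Formula mass = 0.56·24.305 + 0.44·55.845 + 1·12.011 + 3·15.999 = 98.191 g/mol, of which 47.997 g is O.
So O makes up 47.997/98.191 = 0.4888 of the mass, i.e. 48.88%.

48.88 weight percent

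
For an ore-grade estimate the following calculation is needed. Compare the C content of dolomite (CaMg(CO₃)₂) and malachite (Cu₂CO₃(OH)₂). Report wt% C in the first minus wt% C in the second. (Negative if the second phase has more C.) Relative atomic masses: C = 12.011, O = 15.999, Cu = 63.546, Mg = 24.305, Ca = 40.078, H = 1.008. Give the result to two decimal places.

M(CaMg(CO₃)₂) = 184.399 g/mol, so wt% C = 24.022/184.399 × 100 = 13.03%.
M(Cu₂CO₃(OH)₂) = 221.114 g/mol, so wt% C = 12.011/221.114 × 100 = 5.43%.
13.03 − 5.43 = 7.60 pp.

7.60 percentage points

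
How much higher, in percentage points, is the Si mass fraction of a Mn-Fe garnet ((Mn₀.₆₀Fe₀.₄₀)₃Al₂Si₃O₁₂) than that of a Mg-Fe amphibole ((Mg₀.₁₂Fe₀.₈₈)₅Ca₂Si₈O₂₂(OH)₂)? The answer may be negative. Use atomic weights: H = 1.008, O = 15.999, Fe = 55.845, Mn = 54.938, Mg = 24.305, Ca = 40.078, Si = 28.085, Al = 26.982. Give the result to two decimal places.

-6.64 percentage points

First mineral: 84.255 g Si in 496.109 g formula = 16.98 wt% Si.
Second mineral: 224.680 g Si in 951.129 g formula = 23.62 wt% Si.
16.98% − 23.62% gives a difference of -6.64 percentage points.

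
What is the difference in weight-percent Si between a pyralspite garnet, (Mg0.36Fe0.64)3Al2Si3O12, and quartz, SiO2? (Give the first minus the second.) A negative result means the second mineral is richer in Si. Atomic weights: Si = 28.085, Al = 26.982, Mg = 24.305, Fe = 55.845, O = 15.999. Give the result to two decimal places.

-28.57 percentage points

First mineral: 84.255 g Si in 463.679 g formula = 18.17 wt% Si.
Second mineral: 28.085 g Si in 60.083 g formula = 46.74 wt% Si.
18.17% − 46.74% gives a difference of -28.57 percentage points.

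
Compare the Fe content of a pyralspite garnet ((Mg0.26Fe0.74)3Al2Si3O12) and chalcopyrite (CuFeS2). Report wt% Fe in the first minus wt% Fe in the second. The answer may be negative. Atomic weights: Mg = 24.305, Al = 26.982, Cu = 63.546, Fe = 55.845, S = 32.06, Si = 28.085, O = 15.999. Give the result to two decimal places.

Fe in (Mg0.26Fe0.74)3Al2Si3O12: molar mass 473.141 g/mol; 2.22×55.845 = 123.976 g → 26.20 wt%.
Fe in CuFeS2: molar mass 183.511 g/mol; 1×55.845 = 55.845 g → 30.43 wt%.
Difference = 26.20 − 30.43 = -4.23 percentage points.

-4.23 percentage points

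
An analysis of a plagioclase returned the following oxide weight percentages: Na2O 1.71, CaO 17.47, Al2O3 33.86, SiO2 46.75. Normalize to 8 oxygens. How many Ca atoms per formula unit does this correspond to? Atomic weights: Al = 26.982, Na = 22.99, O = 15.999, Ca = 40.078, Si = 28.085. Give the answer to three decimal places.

0.862 Ca apfu

Na2O: 1.71/61.979 = 0.02759 mol → 0.05518 mol Na, 0.02759 mol O.
CaO: 17.47/56.077 = 0.31154 mol → 0.31154 mol Ca, 0.31154 mol O.
Al2O3: 33.86/101.961 = 0.33209 mol → 0.66418 mol Al, 0.99627 mol O.
SiO2: 46.75/60.083 = 0.77809 mol → 0.77809 mol Si, 1.55618 mol O.
Total oxygen = 2.89158 mol. Normalization factor = 8/2.89158 = 2.76665.
Ca per 8 O = 0.31154 × 2.76665 = 0.862.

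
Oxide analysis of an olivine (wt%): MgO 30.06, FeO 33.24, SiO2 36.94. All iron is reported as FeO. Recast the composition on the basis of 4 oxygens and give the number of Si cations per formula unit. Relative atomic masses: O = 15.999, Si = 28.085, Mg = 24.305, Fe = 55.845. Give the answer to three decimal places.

MgO (M=40.304): mol = 0.74583; Mg = 0.74583, O = 0.74583.
FeO (M=71.844): mol = 0.46267; Fe = 0.46267, O = 0.46267.
SiO2 (M=60.083): mol = 0.61482; Si = 0.61482, O = 1.22964.
ΣO = 2.43814; factor = 4/ΣO = 1.64059.
Si apfu = 0.61482 × 1.64059 = 1.009.

1.009 Si apfu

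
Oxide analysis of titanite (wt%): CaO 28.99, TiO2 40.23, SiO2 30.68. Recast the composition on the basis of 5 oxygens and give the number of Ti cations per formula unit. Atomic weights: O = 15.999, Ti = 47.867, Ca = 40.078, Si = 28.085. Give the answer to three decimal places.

0.989 Ti apfu

CaO: 28.99/56.077 = 0.51697 mol → 0.51697 mol Ca, 0.51697 mol O.
TiO2: 40.23/79.865 = 0.50373 mol → 0.50373 mol Ti, 1.00746 mol O.
SiO2: 30.68/60.083 = 0.51063 mol → 0.51063 mol Si, 1.02126 mol O.
Total oxygen = 2.54569 mol. Normalization factor = 5/2.54569 = 1.96410.
Ti per 5 O = 0.50373 × 1.96410 = 0.989.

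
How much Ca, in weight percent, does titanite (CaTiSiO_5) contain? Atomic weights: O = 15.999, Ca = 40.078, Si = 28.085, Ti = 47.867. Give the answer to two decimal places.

20.45 weight percent

M(CaTiSiO_5) = 196.025 g/mol.
Ca contributes 1 × 40.078 = 40.078 g per mole.
40.078/196.025 = 0.2045 → 20.45%.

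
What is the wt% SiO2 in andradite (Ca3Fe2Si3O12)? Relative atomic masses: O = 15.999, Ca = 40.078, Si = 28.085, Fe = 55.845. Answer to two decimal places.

35.47 wt%

M(Ca3Fe2Si3O12) = 508.167 g/mol; M(SiO2) = 60.083 g/mol.
Moles SiO2 per formula unit = 3 Si ÷ 1 = 3.0000.
SiO2 fraction = (3.0000 × 60.083) / 508.167 = 180.249/508.167 = 0.3547.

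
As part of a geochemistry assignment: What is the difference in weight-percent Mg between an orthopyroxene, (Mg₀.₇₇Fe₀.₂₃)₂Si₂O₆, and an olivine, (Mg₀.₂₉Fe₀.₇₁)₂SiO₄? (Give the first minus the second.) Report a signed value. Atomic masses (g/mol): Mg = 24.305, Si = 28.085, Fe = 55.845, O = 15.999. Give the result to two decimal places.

Mg in (Mg₀.₇₇Fe₀.₂₃)₂Si₂O₆: molar mass 215.282 g/mol; 1.54×24.305 = 37.430 g → 17.39 wt%.
Mg in (Mg₀.₂₉Fe₀.₇₁)₂SiO₄: molar mass 185.478 g/mol; 0.58×24.305 = 14.097 g → 7.60 wt%.
Difference = 17.39 − 7.60 = 9.79 percentage points.

9.79 percentage points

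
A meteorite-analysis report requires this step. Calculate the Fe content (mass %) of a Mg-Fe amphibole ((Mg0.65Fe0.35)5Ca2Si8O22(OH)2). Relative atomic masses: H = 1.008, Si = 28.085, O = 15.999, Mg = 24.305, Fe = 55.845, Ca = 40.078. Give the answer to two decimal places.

M((Mg0.65Fe0.35)5Ca2Si8O22(OH)2) = 867.548 g/mol.
Fe contributes 1.75 × 55.845 = 97.729 g per mole.
97.729/867.548 = 0.1126 → 11.26%.

11.26 mass %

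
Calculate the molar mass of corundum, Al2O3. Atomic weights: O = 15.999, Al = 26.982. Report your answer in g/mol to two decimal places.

101.96 g/mol

M = 2·26.982 + 3·15.999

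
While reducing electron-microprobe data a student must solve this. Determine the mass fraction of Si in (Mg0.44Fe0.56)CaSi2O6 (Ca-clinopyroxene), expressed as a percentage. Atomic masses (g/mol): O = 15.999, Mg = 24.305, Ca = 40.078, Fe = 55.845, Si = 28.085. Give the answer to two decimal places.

Molar mass of (Mg0.44Fe0.56)CaSi2O6: 0.44·24.305 + 0.56·55.845 + 1·40.078 + 2·28.085 + 6·15.999 = 234.209 g/mol.
Mass of Si per formula unit: 2 × 28.085 = 56.170 g.
Weight fraction Si = 56.170 / 234.209 = 0.2398.

23.98 wt%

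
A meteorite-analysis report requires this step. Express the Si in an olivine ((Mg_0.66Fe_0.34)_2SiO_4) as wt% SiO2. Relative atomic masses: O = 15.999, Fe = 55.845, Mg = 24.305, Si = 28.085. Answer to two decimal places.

37.06 wt%

Molar mass of (Mg_0.66Fe_0.34)_2SiO_4 = 1.32×24.305 + 0.68×55.845 + 1×28.085 + 4×15.999 = 162.138 g/mol.
Each formula unit contains 1 Si, equivalent to 1/1 = 1.0000 mol SiO2.
M(SiO2) = 1×28.085 + 2×15.999 = 60.083 g/mol.
Mass of SiO2 per formula unit = 1.0000 × 60.083 = 60.083 g.
SiO2 wt% = 60.083 / 162.138 × 100 = 37.06%.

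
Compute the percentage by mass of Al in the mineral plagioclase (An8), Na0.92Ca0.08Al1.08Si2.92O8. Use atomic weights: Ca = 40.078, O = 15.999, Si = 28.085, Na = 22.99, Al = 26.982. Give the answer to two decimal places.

M(Na0.92Ca0.08Al1.08Si2.92O8) = 263.498 g/mol.
Al contributes 1.08 × 26.982 = 29.141 g per mole.
29.141/263.498 = 0.1106 → 11.06%.

11.06 mass %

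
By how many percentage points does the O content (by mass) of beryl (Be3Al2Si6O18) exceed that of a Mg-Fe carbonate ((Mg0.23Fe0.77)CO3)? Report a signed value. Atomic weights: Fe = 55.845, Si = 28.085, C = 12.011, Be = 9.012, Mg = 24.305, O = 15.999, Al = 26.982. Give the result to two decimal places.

9.38 percentage points

O in Be3Al2Si6O18: molar mass 537.492 g/mol; 18×15.999 = 287.982 g → 53.58 wt%.
O in (Mg0.23Fe0.77)CO3: molar mass 108.599 g/mol; 3×15.999 = 47.997 g → 44.20 wt%.
Difference = 53.58 − 44.20 = 9.38 percentage points.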